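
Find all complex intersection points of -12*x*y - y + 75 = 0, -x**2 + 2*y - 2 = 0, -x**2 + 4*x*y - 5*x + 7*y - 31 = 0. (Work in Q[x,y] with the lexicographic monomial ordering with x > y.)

{(2, 3)}

Compute a lex Gröbner basis by Buchberger's algorithm.
f_1 = -12*x*y - y + 75, LT = x*y.
f_2 = -x**2 + 2*y - 2, LT = x**2.
f_3 = -x**2 + 4*x*y - 5*x + 7*y - 31, LT = x**2.

S(f_1,f_2): lcm = x**2*y. S = 1/12*x*y - 25/4*x + 2*y**2 - 2*y.
  reduce S modulo (f_1, f_2, f_3):
  remainder -25/4*x + 2*y**2 - 289/144*y + 25/48 ≠ 0; add h_4 = -25/4*x + 2*y**2 - 289/144*y + 25/48 to the basis.

S(f_1,f_3): lcm = x**2*y. S = 4*x*y**2 - 59/12*x*y - 25/4*x + 7*y**2 - 31*y.
  reduce S modulo (f_1, f_2, f_3, h_4):
  remainder 14/3*y**2 - 43/12*y - 125/4 ≠ 0; add h_5 = 14/3*y**2 - 43/12*y - 125/4 to the basis.

S(f_2,f_3): lcm = x**2. S = 4*x*y - 5*x + 5*y - 29.
  reduce S modulo (f_1, f_2, f_3, h_4, h_5):
  remainder 1271/252*y - 1271/84 ≠ 0; add h_6 = 1271/252*y - 1271/84 to the basis.

The other S-polynomials (S(f_1,h_4), S(f_2,h_4), S(f_3,h_4), S(f_1,h_5), S(f_2,h_5), S(f_3,h_5), S(h_4,h_5), S(f_1,h_6), S(f_2,h_6), S(f_3,h_6), S(h_4,h_6), S(h_5,h_6)) all reduce to 0 modulo the current basis, so we have a Gröbner basis.
Inter-reduce: drop elements whose leading term is divisible by another's, tail-reduce, and make monic.
Reduced Gröbner basis: {x - 2, y - 3}.

A lex Gröbner basis eliminates variables successively. Here y - 3 depends only on y, with roots {3}; lifting each root through the earlier basis elements recovers the full solutions.
  y = 3: the earlier basis element becomes x - 2 = 0, giving x = 2 — point (2, 3).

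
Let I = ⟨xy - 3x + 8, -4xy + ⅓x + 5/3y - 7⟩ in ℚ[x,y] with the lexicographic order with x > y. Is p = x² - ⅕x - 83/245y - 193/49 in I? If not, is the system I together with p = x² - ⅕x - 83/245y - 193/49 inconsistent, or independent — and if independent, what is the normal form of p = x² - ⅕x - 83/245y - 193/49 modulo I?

x² - ⅕x - 83/245y - 193/49 lies in I (it reduces to 0).

First compute the reduced Gröbner basis of I by Buchberger's algorithm.
f_1 = xy - 3x + 8, LT = xy.
f_2 = -4xy + ⅓x + 5/3y - 7, LT = xy.

S(f_1,f_2): lcm = xy. S = -35/12x + 5/12y + 25/4.
  leading term x: no divisor's leading term divides it; move -35/12x to the remainder.
  leading term y: no divisor's leading term divides it; move 5/12y to the remainder.
  leading term 1: no divisor's leading term divides it; move 25/4 to the remainder.
  remainder -35/12x + 5/12y + 25/4 ≠ 0; add h_3 = -35/12x + 5/12y + 25/4 to the basis.

S(f_1,h_3): lcm = xy. S = -3x + 1/7y² + 15/7y + 8.
  leading term x: subtract (36/35)·h_3 from -3x + 1/7y² + 15/7y + 8 → 1/7y² + 12/7y + 11/7
  leading term y²: no divisor's leading term divides it; move 1/7y² to the remainder.
  leading term y: no divisor's leading term divides it; move 12/7y to the remainder.
  leading term 1: no divisor's leading term divides it; move 11/7 to the remainder.
  remainder 1/7y² + 12/7y + 11/7 ≠ 0; add h_4 = 1/7y² + 12/7y + 11/7 to the basis.

The other S-polynomials (S(f_2,h_3), S(f_1,h_4), S(f_2,h_4), S(h_3,h_4)) all reduce to 0 modulo the current basis, so we have a Gröbner basis.
Inter-reduce: drop elements whose leading term is divisible by another's, tail-reduce, and make monic.
Reduced Gröbner basis: {x - 1/7y - 15/7, y² + 12y + 11}.
Label its elements g_1 = x - 1/7y - 15/7, g_2 = y² + 12y + 11.

Reduce p = x² - ⅕x - 83/245y - 193/49 modulo G:
  leading term x²: subtract (x)·g_1 from x² - ⅕x - 83/245y - 193/49 → 1/7xy + 68/35x - 83/245y - 193/49
  leading term xy: subtract (1/7y)·g_1 from 1/7xy + 68/35x - 83/245y - 193/49 → 68/35x + 1/49y² - 8/245y - 193/49
  leading term x: subtract (68/35)·g_1 from 68/35x + 1/49y² - 8/245y - 193/49 → 1/49y² + 12/49y + 11/49
  leading term y²: subtract (1/49)·g_2 from 1/49y² + 12/49y + 11/49 → 0
  normal form = 0.
Since the normal form is 0, p ∈ I.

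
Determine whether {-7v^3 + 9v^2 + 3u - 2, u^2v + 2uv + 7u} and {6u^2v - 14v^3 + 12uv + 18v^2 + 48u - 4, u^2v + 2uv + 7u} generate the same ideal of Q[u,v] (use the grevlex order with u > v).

Yes, the ideals are equal.

Equality of ideals is decidable: compute both reduced Gröbner bases (unique for the ordering) and check whether they agree.
Buchberger on the first generating set:
f_1 = -7v^3 + 9v^2 + 3u - 2, LT = v^3.
f_2 = u^2v + 2uv + 7u, LT = u^2v.

S(f_1,f_2): lcm = u^2v^3. S = -9/7u^2v^2 - 2uv^3 - 3/7u^3 - 7uv^2 + 2/7u^2.
  leading term u^2v^2: subtract (-9/7v)·f_2 from -9/7u^2v^2 - 2uv^3 - 3/7u^3 - 7uv^2 + 2/7u^2 → -2uv^3 - 3/7u^3 - 31/7uv^2 + 2/7u^2 + 9uv
  leading term uv^3: subtract (2/7u)·f_1 from -2uv^3 - 3/7u^3 - 31/7uv^2 + 2/7u^2 + 9uv → -3/7u^3 - 7uv^2 - 4/7u^2 + 9uv + 4/7u
  leading term u^3: no divisor's leading term divides it; move -3/7u^3 to the remainder.
  leading term uv^2: no divisor's leading term divides it; move -7uv^2 to the remainder.
  leading term u^2: no divisor's leading term divides it; move -4/7u^2 to the remainder.
  leading term uv: no divisor's leading term divides it; move 9uv to the remainder.
  leading term u: no divisor's leading term divides it; move 4/7u to the remainder.
  remainder -3/7u^3 - 7uv^2 - 4/7u^2 + 9uv + 4/7u ≠ 0; add g_3 = -3/7u^3 - 7uv^2 - 4/7u^2 + 9uv + 4/7u to the basis.

The other S-polynomials (S(f_1,g_3), S(f_2,g_3)) all reduce to 0 modulo the current basis, so we have a Gröbner basis.
Inter-reduce: drop elements whose leading term is divisible by another's, tail-reduce, and make monic.
Reduced Gröbner basis: {u^3 + 49/3uv^2 + 4/3u^2 - 21uv - 4/3u, u^2v + 2uv + 7u, v^3 - 9/7v^2 - 3/7u + 2/7}.

Buchberger on the second generating set:
h_1 = 6u^2v - 14v^3 + 12uv + 18v^2 + 48u - 4, LT = u^2v.
h_2 = u^2v + 2uv + 7u, LT = u^2v.

S(h_1,h_2): lcm = u^2v. S = -7/3v^3 + 3v^2 + u - 2/3.
  leading term v^3: no divisor's leading term divides it; move -7/3v^3 to the remainder.
  leading term v^2: no divisor's leading term divides it; move 3v^2 to the remainder.
  leading term u: no divisor's leading term divides it; move u to the remainder.
  leading term 1: no divisor's leading term divides it; move -2/3 to the remainder.
  remainder -7/3v^3 + 3v^2 + u - 2/3 ≠ 0; add k_3 = -7/3v^3 + 3v^2 + u - 2/3 to the basis.

S(h_1,k_3): lcm = u^2v^3. S = -7/3v^5 + 9/7u^2v^2 + 2uv^3 + 3v^4 + 3/7u^3 + 8uv^2 - 2/7u^2 - 2/3v^2.
  leading term v^5: subtract (v^2)·k_3 from -7/3v^5 + 9/7u^2v^2 + 2uv^3 + 3v^4 + 3/7u^3 + 8uv^2 - 2/7u^2 - 2/3v^2 → 9/7u^2v^2 + 2uv^3 + 3/7u^3 + 7uv^2 - 2/7u^2
  leading term u^2v^2: subtract (3/14v)·h_1 from 9/7u^2v^2 + 2uv^3 + 3/7u^3 + 7uv^2 - 2/7u^2 → 2uv^3 + 3v^4 + 3/7u^3 + 31/7uv^2 - 27/7v^3 - 2/7u^2 - 72/7uv + 6/7v
  leading term uv^3: subtract (-6/7u)·k_3 from 2uv^3 + 3v^4 + 3/7u^3 + 31/7uv^2 - 27/7v^3 - 2/7u^2 - 72/7uv + 6/7v → 3v^4 + 3/7u^3 + 7uv^2 - 27/7v^3 + 4/7u^2 - 72/7uv - 4/7u + 6/7v
  leading term v^4: subtract (-9/7v)·k_3 from 3v^4 + 3/7u^3 + 7uv^2 - 27/7v^3 + 4/7u^2 - 72/7uv - 4/7u + 6/7v → 3/7u^3 + 7uv^2 + 4/7u^2 - 9uv - 4/7u
  leading term u^3: no divisor's leading term divides it; move 3/7u^3 to the remainder.
  leading term uv^2: no divisor's leading term divides it; move 7uv^2 to the remainder.
  leading term u^2: no divisor's leading term divides it; move 4/7u^2 to the remainder.
  leading term uv: no divisor's leading term divides it; move -9uv to the remainder.
  leading term u: no divisor's leading term divides it; move -4/7u to the remainder.
  remainder 3/7u^3 + 7uv^2 + 4/7u^2 - 9uv - 4/7u ≠ 0; add k_4 = 3/7u^3 + 7uv^2 + 4/7u^2 - 9uv - 4/7u to the basis.

The other S-polynomials (S(h_2,k_3), S(h_1,k_4), S(h_2,k_4), S(k_3,k_4)) all reduce to 0 modulo the current basis, so we have a Gröbner basis.
Inter-reduce: drop elements whose leading term is divisible by another's, tail-reduce, and make monic.
Reduced Gröbner basis: {u^3 + 49/3uv^2 + 4/3u^2 - 21uv - 4/3u, u^2v + 2uv + 7u, v^3 - 9/7v^2 - 3/7u + 2/7}.

The two bases agree; hence the ideals are identical.
The choice of monomial ordering does not affect the verdict — as long as both bases are computed under the same ordering, their equality decides ideal equality.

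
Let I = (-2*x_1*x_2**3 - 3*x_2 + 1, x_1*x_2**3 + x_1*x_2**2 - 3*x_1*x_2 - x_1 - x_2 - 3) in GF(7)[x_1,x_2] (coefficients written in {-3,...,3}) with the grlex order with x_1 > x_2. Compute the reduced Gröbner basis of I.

G = {x_2**3 + 2*x_2**2 + 2*x_1 + 3, x_1**2 + x_2**2 + 3*x_1 - x_2 + 1, x_1*x_2 + 2*x_2**2 + x_1 - 2*x_2}

f_1 = -2*x_1*x_2**3 - 3*x_2 + 1, LT = x_1*x_2**3.
f_2 = x_1*x_2**3 + x_1*x_2**2 - 3*x_1*x_2 - x_1 - x_2 - 3, LT = x_1*x_2**3.

S(f_1,f_2): lcm = x_1*x_2**3. S = -x_1*x_2**2 + 3*x_1*x_2 + x_1 - x_2 - 1.
  leading term x_1*x_2**2: no divisor's leading term divides it; move -x_1*x_2**2 to the remainder.
  leading term x_1*x_2: no divisor's leading term divides it; move 3*x_1*x_2 to the remainder.
  leading term x_1: no divisor's leading term divides it; move x_1 to the remainder.
  leading term x_2: no divisor's leading term divides it; move -x_2 to the remainder.
  leading term 1: no divisor's leading term divides it; move -1 to the remainder.
  remainder -x_1*x_2**2 + 3*x_1*x_2 + x_1 - x_2 - 1 ≠ 0; add g_3 = -x_1*x_2**2 + 3*x_1*x_2 + x_1 - x_2 - 1 to the basis.

S(f_1,g_3): lcm = x_1*x_2**3. S = 3*x_1*x_2**2 + x_1*x_2 - x_2**2 - 3*x_2 + 3.
  leading term x_1*x_2**2: subtract (-3)·g_3 from 3*x_1*x_2**2 + x_1*x_2 - x_2**2 - 3*x_2 + 3 → 3*x_1*x_2 - x_2**2 + 3*x_1 + x_2
  leading term x_1*x_2: no divisor's leading term divides it; move 3*x_1*x_2 to the remainder.
  leading term x_2**2: no divisor's leading term divides it; move -x_2**2 to the remainder.
  leading term x_1: no divisor's leading term divides it; move 3*x_1 to the remainder.
  leading term x_2: no divisor's leading term divides it; move x_2 to the remainder.
  remainder 3*x_1*x_2 - x_2**2 + 3*x_1 + x_2 ≠ 0; add g_4 = 3*x_1*x_2 - x_2**2 + 3*x_1 + x_2 to the basis.

S(f_1,g_4): lcm = x_1*x_2**3. S = -2*x_2**4 - x_1*x_2**2 + 2*x_2**3 - 2*x_2 + 3.
  leading term x_2**4: no divisor's leading term divides it; move -2*x_2**4 to the remainder.
  leading term x_1*x_2**2: subtract (1)·g_3 from -x_1*x_2**2 + 2*x_2**3 - 2*x_2 + 3 → 2*x_2**3 - 3*x_1*x_2 - x_1 - x_2 - 3
  leading term x_2**3: no divisor's leading term divides it; move 2*x_2**3 to the remainder.
  leading term x_1*x_2: subtract (-1)·g_4 from -3*x_1*x_2 - x_1 - x_2 - 3 → -x_2**2 + 2*x_1 - 3
  leading term x_2**2: no divisor's leading term divides it; move -x_2**2 to the remainder.
  leading term x_1: no divisor's leading term divides it; move 2*x_1 to the remainder.
  leading term 1: no divisor's leading term divides it; move -3 to the remainder.
  remainder -2*x_2**4 + 2*x_2**3 - x_2**2 + 2*x_1 - 3 ≠ 0; add g_5 = -2*x_2**4 + 2*x_2**3 - x_2**2 + 2*x_1 - 3 to the basis.

S(g_3,g_4): lcm = x_1*x_2**2. S = -2*x_2**3 + 3*x_1*x_2 + 2*x_2**2 - x_1 + x_2 + 1.
  leading term x_2**3: no divisor's leading term divides it; move -2*x_2**3 to the remainder.
  leading term x_1*x_2: subtract (1)·g_4 from 3*x_1*x_2 + 2*x_2**2 - x_1 + x_2 + 1 → 3*x_2**2 + 3*x_1 + 1
  leading term x_2**2: no divisor's leading term divides it; move 3*x_2**2 to the remainder.
  leading term x_1: no divisor's leading term divides it; move 3*x_1 to the remainder.
  leading term 1: no divisor's leading term divides it; move 1 to the remainder.
  remainder -2*x_2**3 + 3*x_2**2 + 3*x_1 + 1 ≠ 0; add g_6 = -2*x_2**3 + 3*x_2**2 + 3*x_1 + 1 to the basis.

S(f_1,g_5): lcm = x_1*x_2**4. S = x_1*x_2**3 + 3*x_1*x_2**2 + x_1**2 - 2*x_2**2 + 2*x_1 + 3*x_2.
  leading term x_1*x_2**3: subtract (3)·f_1 from x_1*x_2**3 + 3*x_1*x_2**2 + x_1**2 - 2*x_2**2 + 2*x_1 + 3*x_2 → 3*x_1*x_2**2 + x_1**2 - 2*x_2**2 + 2*x_1 - 2*x_2 - 3
  leading term x_1*x_2**2: subtract (-3)·g_3 from 3*x_1*x_2**2 + x_1**2 - 2*x_2**2 + 2*x_1 - 2*x_2 - 3 → x_1**2 + 2*x_1*x_2 - 2*x_2**2 - 2*x_1 + 2*x_2 + 1
  leading term x_1**2: no divisor's leading term divides it; move x_1**2 to the remainder.
  leading term x_1*x_2: subtract (3)·g_4 from 2*x_1*x_2 - 2*x_2**2 - 2*x_1 + 2*x_2 + 1 → x_2**2 + 3*x_1 - x_2 + 1
  leading term x_2**2: no divisor's leading term divides it; move x_2**2 to the remainder.
  leading term x_1: no divisor's leading term divides it; move 3*x_1 to the remainder.
  leading term x_2: no divisor's leading term divides it; move -x_2 to the remainder.
  leading term 1: no divisor's leading term divides it; move 1 to the remainder.
  remainder x_1**2 + x_2**2 + 3*x_1 - x_2 + 1 ≠ 0; add g_7 = x_1**2 + x_2**2 + 3*x_1 - x_2 + 1 to the basis.

The other S-polynomials (S(f_2,g_3), S(f_2,g_4), S(f_2,g_5), S(g_3,g_5), S(g_4,g_5), S(f_1,g_6), S(f_2,g_6), S(g_3,g_6), S(g_4,g_6), S(g_5,g_6), S(f_1,g_7), S(f_2,g_7), S(g_3,g_7), S(g_4,g_7), S(g_5,g_7), S(g_6,g_7)) all reduce to 0 modulo the current basis, so we have a Gröbner basis.
Inter-reduce: drop elements whose leading term is divisible by another's, tail-reduce, and make monic.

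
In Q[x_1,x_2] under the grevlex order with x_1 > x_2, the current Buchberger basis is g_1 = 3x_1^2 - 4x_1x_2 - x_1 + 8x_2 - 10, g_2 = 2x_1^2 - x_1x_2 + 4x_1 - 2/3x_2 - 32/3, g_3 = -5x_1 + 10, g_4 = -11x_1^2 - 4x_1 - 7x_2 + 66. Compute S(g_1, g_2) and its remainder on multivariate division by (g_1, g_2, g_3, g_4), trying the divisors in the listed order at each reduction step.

S(g_1, g_2) = -5/6x_1x_2 - 7/3x_1 + 3x_2 + 2; remainder on division = 4/3x_2 - 8/3.

lcm(LM(g_1), LM(g_2)) = x_1^2.
S = (lcm/LT(g_1))·g_1 − (lcm/LT(g_2))·g_2 = -5/6x_1x_2 - 7/3x_1 + 3x_2 + 2.
Reduce S modulo (g_1, g_2, g_3, g_4) in that order:
  leading term x_1x_2: subtract (1/6x_2)·g_3 from -5/6x_1x_2 - 7/3x_1 + 3x_2 + 2 → -7/3x_1 + 4/3x_2 + 2
  leading term x_1: subtract (7/15)·g_3 from -7/3x_1 + 4/3x_2 + 2 → 4/3x_2 - 8/3
  leading term x_2: no divisor's leading term divides it; move 4/3x_2 to the remainder.
  leading term 1: no divisor's leading term divides it; move -8/3 to the remainder.
The remainder 4/3x_2 - 8/3 is nonzero, so it would be added as the next basis element.
An S-polynomial is built so that the two leading terms cancel; whether anything survives reduction is exactly the Gröbner-basis criterion.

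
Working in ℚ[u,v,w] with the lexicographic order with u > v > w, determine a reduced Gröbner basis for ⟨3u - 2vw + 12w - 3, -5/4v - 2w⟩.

f_1 = 3u - 2vw + 12w - 3, LT = u.
f_2 = -5/4v - 2w, LT = v.

The S-polynomials (S(f_1,f_2)) all reduce to 0 modulo the current basis, so we have a Gröbner basis.

G = {u + 16/15w² + 4w - 1, v + 8/5w}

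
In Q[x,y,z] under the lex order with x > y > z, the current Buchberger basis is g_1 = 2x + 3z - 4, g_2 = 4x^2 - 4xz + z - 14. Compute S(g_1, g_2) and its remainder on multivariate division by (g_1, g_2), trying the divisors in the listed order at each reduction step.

lcm(LM(g_1), LM(g_2)) = x^2.
S = (lcm/LT(g_1))·g_1 − (lcm/LT(g_2))·g_2 = 5/2xz - 2x - 1/4z + 7/2.
Reduce S modulo (g_1, g_2) in that order:
  leading term xz: subtract (5/4z)·g_1 from 5/2xz - 2x - 1/4z + 7/2 → -2x - 15/4z^2 + 19/4z + 7/2
  leading term x: subtract (-1)·g_1 from -2x - 15/4z^2 + 19/4z + 7/2 → -15/4z^2 + 31/4z - 1/2
  leading term z^2: no divisor's leading term divides it; move -15/4z^2 to the remainder.
  leading term z: no divisor's leading term divides it; move 31/4z to the remainder.
  leading term 1: no divisor's leading term divides it; move -1/2 to the remainder.
The remainder -15/4z^2 + 31/4z - 1/2 is nonzero, so it would be added as the next basis element.

S(g_1, g_2) = 5/2xz - 2x - 1/4z + 7/2; remainder on division = -15/4z^2 + 31/4z - 1/2.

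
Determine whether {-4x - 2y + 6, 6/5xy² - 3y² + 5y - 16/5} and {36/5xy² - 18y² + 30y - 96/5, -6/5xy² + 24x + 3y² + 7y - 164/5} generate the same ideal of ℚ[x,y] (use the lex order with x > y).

For a fixed monomial order, each ideal has a unique reduced Gröbner basis; comparing bases decides equality.
Buchberger on the first generating set:
f_1 = -4x - 2y + 6, LT = x.
f_2 = 6/5xy² - 3y² + 5y - 16/5, LT = xy².

S(f_1,f_2): lcm = xy². S = ½y³ + y² - 25/6y + 8/3.
  leading term y³: no divisor's leading term divides it; move ½y³ to the remainder.
  leading term y²: no divisor's leading term divides it; move y² to the remainder.
  leading term y: no divisor's leading term divides it; move -25/6y to the remainder.
  leading term 1: no divisor's leading term divides it; move 8/3 to the remainder.
  remainder ½y³ + y² - 25/6y + 8/3 ≠ 0; add g_3 = ½y³ + y² - 25/6y + 8/3 to the basis.

S(f_1,g_3): leading monomials are coprime, so the S-polynomial reduces to 0 (Buchberger's first criterion).
S(f_2,g_3): lcm = xy³. S = -2xy² + 25/3xy - 16/3x - 5/2y³ + 25/6y² - 8/3y.
  leading term xy²: subtract (½y²)·f_1 from -2xy² + 25/3xy - 16/3x - 5/2y³ + 25/6y² - 8/3y → 25/3xy - 16/3x - 3/2y³ + 7/6y² - 8/3y
  leading term xy: subtract (-25/12y)·f_1 from 25/3xy - 16/3x - 3/2y³ + 7/6y² - 8/3y → -16/3x - 3/2y³ - 3y² + 59/6y
  leading term x: subtract (4/3)·f_1 from -16/3x - 3/2y³ - 3y² + 59/6y → -3/2y³ - 3y² + 25/2y - 8
  leading term y³: subtract (-3)·g_3 from -3/2y³ - 3y² + 25/2y - 8 → 0
  remainder 0.

Every S-polynomial of the final basis reduces to 0, so we have a Gröbner basis.
Inter-reduce: drop elements whose leading term is divisible by another's, tail-reduce, and make monic.
Reduced Gröbner basis: {x + ½y - 3/2, y³ + 2y² - 25/3y + 16/3}.

Buchberger on the second generating set:
h_1 = 36/5xy² - 18y² + 30y - 96/5, LT = xy².
h_2 = -6/5xy² + 24x + 3y² + 7y - 164/5, LT = xy².

S(h_1,h_2): lcm = xy². S = 20x + 10y - 30.
  leading term x: no divisor's leading term divides it; move 20x to the remainder.
  leading term y: no divisor's leading term divides it; move 10y to the remainder.
  leading term 1: no divisor's leading term divides it; move -30 to the remainder.
  remainder 20x + 10y - 30 ≠ 0; add k_3 = 20x + 10y - 30 to the basis.

S(h_1,k_3): lcm = xy². S = -½y³ - y² + 25/6y - 8/3.
  leading term y³: no divisor's leading term divides it; move -½y³ to the remainder.
  leading term y²: no divisor's leading term divides it; move -y² to the remainder.
  leading term y: no divisor's leading term divides it; move 25/6y to the remainder.
  leading term 1: no divisor's leading term divides it; move -8/3 to the remainder.
  remainder -½y³ - y² + 25/6y - 8/3 ≠ 0; add k_4 = -½y³ - y² + 25/6y - 8/3 to the basis.

S(h_2,k_3): lcm = xy². S = -20x - ½y³ - y² - 35/6y + 82/3.
  leading term x: subtract (-1)·k_3 from -20x - ½y³ - y² - 35/6y + 82/3 → -½y³ - y² + 25/6y - 8/3
  leading term y³: subtract (1)·k_4 from -½y³ - y² + 25/6y - 8/3 → 0
  remainder 0.

S(h_1,k_4): lcm = xy³. S = -2xy² + 25/3xy - 16/3x - 5/2y³ + 25/6y² - 8/3y.
  leading term xy²: subtract (-5/18)·h_1 from -2xy² + 25/3xy - 16/3x - 5/2y³ + 25/6y² - 8/3y → 25/3xy - 16/3x - 5/2y³ - ⅚y² + 17/3y - 16/3
  leading term xy: subtract (5/12y)·k_3 from 25/3xy - 16/3x - 5/2y³ - ⅚y² + 17/3y - 16/3 → -16/3x - 5/2y³ - 5y² + 109/6y - 16/3
  leading term x: subtract (-4/15)·k_3 from -16/3x - 5/2y³ - 5y² + 109/6y - 16/3 → -5/2y³ - 5y² + 125/6y - 40/3
  leading term y³: subtract (5)·k_4 from -5/2y³ - 5y² + 125/6y - 40/3 → 0
  remainder 0.

S(h_2,k_4): lcm = xy³. S = -2xy² - 35/3xy - 16/3x - 5/2y³ - 35/6y² + 82/3y.
  leading term xy²: subtract (-5/18)·h_1 from -2xy² - 35/3xy - 16/3x - 5/2y³ - 35/6y² + 82/3y → -35/3xy - 16/3x - 5/2y³ - 65/6y² + 107/3y - 16/3
  leading term xy: subtract (-7/12y)·k_3 from -35/3xy - 16/3x - 5/2y³ - 65/6y² + 107/3y - 16/3 → -16/3x - 5/2y³ - 5y² + 109/6y - 16/3
  leading term x: subtract (-4/15)·k_3 from -16/3x - 5/2y³ - 5y² + 109/6y - 16/3 → -5/2y³ - 5y² + 125/6y - 40/3
  leading term y³: subtract (5)·k_4 from -5/2y³ - 5y² + 125/6y - 40/3 → 0
  remainder 0.

S(k_3,k_4): leading monomials are coprime, so the S-polynomial reduces to 0 (Buchberger's first criterion).
Every S-polynomial of the final basis reduces to 0, so we have a Gröbner basis.
Inter-reduce: drop elements whose leading term is divisible by another's, tail-reduce, and make monic.
Reduced Gröbner basis: {x + ½y - 3/2, y³ + 2y² - 25/3y + 16/3}.

Same reduced basis, so the two generating sets span the same ideal.
The choice of monomial ordering does not affect the verdict — as long as both bases are computed under the same ordering, their equality decides ideal equality.

Yes, the ideals are equal.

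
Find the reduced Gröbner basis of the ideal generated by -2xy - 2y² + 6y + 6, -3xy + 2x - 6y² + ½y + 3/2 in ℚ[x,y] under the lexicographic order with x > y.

G = {x - 3/2y² - 17/4y - 15/4, y³ + 7/2y² + ½y - 2}

f_1 = -2xy - 2y² + 6y + 6, LT = xy.
f_2 = -3xy + 2x - 6y² + ½y + 3/2, LT = xy.

S(f_1,f_2): lcm = xy. S = ⅔x - y² - 17/6y - 5/2.
  leading term x: no divisor's leading term divides it; move ⅔x to the remainder.
  leading term y²: no divisor's leading term divides it; move -y² to the remainder.
  leading term y: no divisor's leading term divides it; move -17/6y to the remainder.
  leading term 1: no divisor's leading term divides it; move -5/2 to the remainder.
  remainder ⅔x - y² - 17/6y - 5/2 ≠ 0; add g_3 = ⅔x - y² - 17/6y - 5/2 to the basis.

S(f_1,g_3): lcm = xy. S = 3/2y³ + 21/4y² + ¾y - 3.
  leading term y³: no divisor's leading term divides it; move 3/2y³ to the remainder.
  leading term y²: no divisor's leading term divides it; move 21/4y² to the remainder.
  leading term y: no divisor's leading term divides it; move ¾y to the remainder.
  leading term 1: no divisor's leading term divides it; move -3 to the remainder.
  remainder 3/2y³ + 21/4y² + ¾y - 3 ≠ 0; add g_4 = 3/2y³ + 21/4y² + ¾y - 3 to the basis.

The other S-polynomials (S(f_2,g_3), S(f_1,g_4), S(f_2,g_4), S(g_3,g_4)) all reduce to 0 modulo the current basis, so we have a Gröbner basis.
Inter-reduce: drop elements whose leading term is divisible by another's, tail-reduce, and make monic.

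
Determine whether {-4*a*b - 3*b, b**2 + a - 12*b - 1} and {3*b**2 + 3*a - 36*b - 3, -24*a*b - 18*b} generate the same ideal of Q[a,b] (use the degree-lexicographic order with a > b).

Yes, the ideals are equal.

For a fixed monomial order, each ideal has a unique reduced Gröbner basis; comparing bases decides equality.
Buchberger on the first generating set:
f_1 = -4*a*b - 3*b, LT = a*b.
f_2 = b**2 + a - 12*b - 1, LT = b**2.

S(f_1,f_2): lcm = a*b**2. S = -a**2 + 12*a*b + 3/4*b**2 + a.
  reduce S modulo (f_1, f_2):
  remainder -a**2 + 1/4*a + 3/4 ≠ 0; add g_3 = -a**2 + 1/4*a + 3/4 to the basis.

The other S-polynomials (S(f_1,g_3), S(f_2,g_3)) all reduce to 0 modulo the current basis, so we have a Gröbner basis.
Inter-reduce: drop elements whose leading term is divisible by another's, tail-reduce, and make monic.
Reduced Gröbner basis: {a**2 - 1/4*a - 3/4, a*b + 3/4*b, b**2 + a - 12*b - 1}.

Buchberger on the second generating set:
h_1 = 3*b**2 + 3*a - 36*b - 3, LT = b**2.
h_2 = -24*a*b - 18*b, LT = a*b.

S(h_1,h_2): lcm = a*b**2. S = a**2 - 12*a*b - 3/4*b**2 - a.
  reduce S modulo (h_1, h_2):
  remainder a**2 - 1/4*a - 3/4 ≠ 0; add k_3 = a**2 - 1/4*a - 3/4 to the basis.

The other S-polynomials (S(h_1,k_3), S(h_2,k_3)) all reduce to 0 modulo the current basis, so we have a Gröbner basis.
Inter-reduce: drop elements whose leading term is divisible by another's, tail-reduce, and make monic.
Reduced Gröbner basis: {a**2 - 1/4*a - 3/4, a*b + 3/4*b, b**2 + a - 12*b - 1}.

Same reduced basis, so the two generating sets span the same ideal.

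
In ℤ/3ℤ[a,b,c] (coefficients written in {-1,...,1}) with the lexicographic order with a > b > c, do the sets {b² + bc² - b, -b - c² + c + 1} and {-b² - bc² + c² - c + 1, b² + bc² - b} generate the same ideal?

No, the ideals differ.

Since reduced Gröbner bases are canonical representatives of ideals under a given ordering, it suffices to compute and compare them.
Buchberger on the first generating set:
f_1 = b² + bc² - b, LT = b².
f_2 = -b - c² + c + 1, LT = b.

S(f_1,f_2): lcm = b². S = bc.
  reduce S modulo (f_1, f_2):
  remainder -c³ + c² + c ≠ 0; add g_3 = -c³ + c² + c to the basis.

The other S-polynomials (S(f_1,g_3), S(f_2,g_3)) all reduce to 0 modulo the current basis, so we have a Gröbner basis.
Inter-reduce: drop elements whose leading term is divisible by another's, tail-reduce, and make monic.
Reduced Gröbner basis: {b + c² - c - 1, c³ - c² - c}.

Buchberger on the second generating set:
h_1 = -b² - bc² + c² - c + 1, LT = b².
h_2 = b² + bc² - b, LT = b².

S(h_1,h_2): lcm = b². S = b - c² + c - 1.
  reduce S modulo (h_1, h_2):
  remainder b - c² + c - 1 ≠ 0; add k_3 = b - c² + c - 1 to the basis.

S(h_1,k_3): lcm = b². S = -bc² - bc + b - c² + c - 1.
  reduce S modulo (h_1, h_2, k_3):
  remainder -c⁴ - c ≠ 0; add k_4 = -c⁴ - c to the basis.

The other S-polynomials (S(h_2,k_3), S(h_1,k_4), S(h_2,k_4), S(k_3,k_4)) all reduce to 0 modulo the current basis, so we have a Gröbner basis.
Inter-reduce: drop elements whose leading term is divisible by another's, tail-reduce, and make monic.
Reduced Gröbner basis: {b - c² + c - 1, c⁴ + c}.

The bases are distinct; the ideals are different.
The choice of monomial ordering does not affect the verdict — as long as both bases are computed under the same ordering, their equality decides ideal equality.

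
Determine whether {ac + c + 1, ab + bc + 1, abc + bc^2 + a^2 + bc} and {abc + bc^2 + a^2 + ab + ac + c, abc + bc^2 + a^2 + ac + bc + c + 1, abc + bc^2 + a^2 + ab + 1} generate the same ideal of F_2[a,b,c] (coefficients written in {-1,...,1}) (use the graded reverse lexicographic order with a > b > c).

Since reduced Gröbner bases are canonical representatives of ideals under a given ordering, it suffices to compute and compare them.
Buchberger on the first generating set:
f_1 = ac + c + 1, LT = ac.
f_2 = ab + bc + 1, LT = ab.
f_3 = abc + bc^2 + a^2 + bc, LT = abc.

S(f_1,f_2): lcm = abc. S = bc^2 + bc + b + c.
  reduce S modulo (f_1, f_2, f_3):
  remainder bc^2 + bc + b + c ≠ 0; add g_4 = bc^2 + bc + b + c to the basis.

S(f_1,f_3): lcm = abc. S = bc^2 + a^2 + b.
  reduce S modulo (f_1, f_2, f_3, g_4):
  remainder a^2 + bc + c ≠ 0; add g_5 = a^2 + bc + c to the basis.

S(f_3,g_4): lcm = abc^2. S = bc^3 + a^2c + abc + bc^2 + ab + ac.
  reduce S modulo (f_1, f_2, f_3, g_4, g_5):
  remainder bc + c^2 + a + b + 1 ≠ 0; add g_6 = bc + c^2 + a + b + 1 to the basis.

S(f_2,g_5): lcm = a^2b. S = abc + b^2c + bc + a.
  reduce S modulo (f_1, f_2, f_3, g_4, g_5, g_6):
  remainder b^2 + a + b + c + 1 ≠ 0; add g_7 = b^2 + a + b + c + 1 to the basis.

S(g_4,g_6): lcm = bc^2. S = c^3 + ac + b.
  reduce S modulo (f_1, f_2, f_3, g_4, g_5, g_6, g_7):
  remainder c^3 + b + c + 1 ≠ 0; add g_8 = c^3 + b + c + 1 to the basis.

The other S-polynomials (S(f_2,f_3), S(f_1,g_4), S(f_2,g_4), S(f_1,g_5), S(f_3,g_5), S(g_4,g_5), S(f_1,g_6), S(f_2,g_6), S(f_3,g_6), S(g_5,g_6), S(f_1,g_7), S(f_2,g_7), S(f_3,g_7), S(g_4,g_7), S(g_5,g_7), S(g_6,g_7), S(f_1,g_8), S(f_2,g_8), S(f_3,g_8), S(g_4,g_8), S(g_5,g_8), S(g_6,g_8), S(g_7,g_8)) all reduce to 0 modulo the current basis, so we have a Gröbner basis.
Inter-reduce: drop elements whose leading term is divisible by another's, tail-reduce, and make monic.
Reduced Gröbner basis: {c^3 + b + c + 1, a^2 + c^2 + a + b + c + 1, ab + c^2 + a + b, b^2 + a + b + c + 1, ac + c + 1, bc + c^2 + a + b + 1}.

Buchberger on the second generating set:
h_1 = abc + bc^2 + a^2 + ab + ac + c, LT = abc.
h_2 = abc + bc^2 + a^2 + ac + bc + c + 1, LT = abc.
h_3 = abc + bc^2 + a^2 + ab + 1, LT = abc.

S(h_1,h_2): lcm = abc. S = ab + bc + 1.
  reduce S modulo (h_1, h_2, h_3):
  remainder ab + bc + 1 ≠ 0; add k_4 = ab + bc + 1 to the basis.

S(h_1,h_3): lcm = abc. S = ac + c + 1.
  reduce S modulo (h_1, h_2, h_3, k_4):
  remainder ac + c + 1 ≠ 0; add k_5 = ac + c + 1 to the basis.

S(h_1,k_4): lcm = abc. S = a^2 + ab + ac.
  reduce S modulo (h_1, h_2, h_3, k_4, k_5):
  remainder a^2 + bc + c ≠ 0; add k_6 = a^2 + bc + c to the basis.

S(h_1,k_5): lcm = abc. S = bc^2 + a^2 + ab + ac + bc + b + c.
  reduce S modulo (h_1, h_2, h_3, k_4, k_5, k_6):
  remainder bc^2 + bc + b + c ≠ 0; add k_7 = bc^2 + bc + b + c to the basis.

S(h_1,k_6): lcm = a^2bc. S = abc^2 + b^2c^2 + a^3 + a^2b + a^2c + bc^2 + ac.
  reduce S modulo (h_1, h_2, h_3, k_4, k_5, k_6, k_7):
  remainder b^2c + b^2 + bc + c^2 + a + b + c ≠ 0; add k_8 = b^2c + b^2 + bc + c^2 + a + b + c to the basis.

S(k_4,k_6): lcm = a^2b. S = abc + b^2c + bc + a.
  reduce S modulo (h_1, h_2, h_3, k_4, k_5, k_6, k_7, k_8):
  remainder b^2 + bc + c^2 + c ≠ 0; add k_9 = b^2 + bc + c^2 + c to the basis.

S(k_5,k_6): lcm = a^2c. S = bc^2 + ac + c^2 + a.
  reduce S modulo (h_1, h_2, h_3, k_4, k_5, k_6, k_7, k_8, k_9):
  remainder bc + c^2 + a + b + 1 ≠ 0; add k_10 = bc + c^2 + a + b + 1 to the basis.

S(k_7,k_8): lcm = b^2c^2. S = bc^2 + c^3 + b^2 + ac + c^2.
  reduce S modulo (h_1, h_2, h_3, k_4, k_5, k_6, k_7, k_8, k_9, k_10):
  remainder c^3 + b + c + 1 ≠ 0; add k_11 = c^3 + b + c + 1 to the basis.

The other S-polynomials (S(h_2,h_3), S(h_2,k_4), S(h_3,k_4), S(h_2,k_5), S(h_3,k_5), S(k_4,k_5), S(h_2,k_6), S(h_3,k_6), S(h_1,k_7), S(h_2,k_7), S(h_3,k_7), S(k_4,k_7), S(k_5,k_7), S(k_6,k_7), S(h_1,k_8), S(h_2,k_8), S(h_3,k_8), S(k_4,k_8), S(k_5,k_8), S(k_6,k_8), S(h_1,k_9), S(h_2,k_9), S(h_3,k_9), S(k_4,k_9), S(k_5,k_9), S(k_6,k_9), S(k_7,k_9), S(k_8,k_9), S(h_1,k_10), S(h_2,k_10), S(h_3,k_10), S(k_4,k_10), S(k_5,k_10), S(k_6,k_10), S(k_7,k_10), S(k_8,k_10), S(k_9,k_10), S(h_1,k_11), S(h_2,k_11), S(h_3,k_11), S(k_4,k_11), S(k_5,k_11), S(k_6,k_11), S(k_7,k_11), S(k_8,k_11), S(k_9,k_11), S(k_10,k_11)) all reduce to 0 modulo the current basis, so we have a Gröbner basis.
Inter-reduce: drop elements whose leading term is divisible by another's, tail-reduce, and make monic.
Reduced Gröbner basis: {c^3 + b + c + 1, a^2 + c^2 + a + b + c + 1, ab + c^2 + a + b, b^2 + a + b + c + 1, ac + c + 1, bc + c^2 + a + b + 1}.

Same reduced basis, so the two generating sets span the same ideal.

Yes, the ideals are equal.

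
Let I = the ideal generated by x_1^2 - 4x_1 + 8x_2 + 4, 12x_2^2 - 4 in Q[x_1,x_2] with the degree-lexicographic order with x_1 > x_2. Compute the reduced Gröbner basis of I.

G = {x_1^2 - 4x_1 + 8x_2 + 4, x_2^2 - 1/3}

Buchberger's algorithm terminates because the ascending chain of leading-term ideals stabilizes.

f_1 = x_1^2 - 4x_1 + 8x_2 + 4, LT = x_1^2.
f_2 = 12x_2^2 - 4, LT = x_2^2.

S(f_1,f_2): leading monomials are coprime, so the S-polynomial reduces to 0 (Buchberger's first criterion).
Every S-polynomial of the final basis reduces to 0, so we have a Gröbner basis.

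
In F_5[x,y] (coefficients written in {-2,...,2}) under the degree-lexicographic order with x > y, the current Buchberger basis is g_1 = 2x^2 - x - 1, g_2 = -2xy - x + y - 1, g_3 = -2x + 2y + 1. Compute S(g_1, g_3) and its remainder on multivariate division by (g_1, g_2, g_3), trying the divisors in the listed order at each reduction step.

lcm(LM(g_1), LM(g_3)) = x^2.
S = (lcm/LT(g_1))·g_1 − (lcm/LT(g_3))·g_3 = xy + 2.
Reduce S modulo (g_1, g_2, g_3) in that order:
  leading term xy: subtract (2)·g_2 from xy + 2 → 2x - 2y - 1
  leading term x: subtract (-1)·g_3 from 2x - 2y - 1 → 0
The remainder is 0, so this S-polynomial contributes no new basis element.

S(g_1, g_3) = xy + 2; remainder on division = 0.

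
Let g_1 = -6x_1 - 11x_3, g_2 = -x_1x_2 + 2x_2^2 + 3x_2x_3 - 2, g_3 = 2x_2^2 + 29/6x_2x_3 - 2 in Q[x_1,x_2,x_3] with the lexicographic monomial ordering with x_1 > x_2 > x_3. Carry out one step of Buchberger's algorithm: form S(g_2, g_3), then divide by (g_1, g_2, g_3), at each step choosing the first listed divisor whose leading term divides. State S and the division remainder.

lcm(LM(g_2), LM(g_3)) = x_1x_2^2.
S = (lcm/LT(g_2))·g_2 − (lcm/LT(g_3))·g_3 = -29/12x_1x_2x_3 + x_1 - 2x_2^3 - 3x_2^2x_3 + 2x_2.
Reduce S modulo (g_1, g_2, g_3) in that order:
  leading term x_1x_2x_3: subtract (29/72x_2x_3)·g_1 from -29/12x_1x_2x_3 + x_1 - 2x_2^3 - 3x_2^2x_3 + 2x_2 → x_1 - 2x_2^3 - 3x_2^2x_3 + 319/72x_2x_3^2 + 2x_2
  leading term x_1: subtract (-1/6)·g_1 from x_1 - 2x_2^3 - 3x_2^2x_3 + 319/72x_2x_3^2 + 2x_2 → -2x_2^3 - 3x_2^2x_3 + 319/72x_2x_3^2 + 2x_2 - 11/6x_3
  leading term x_2^3: subtract (-x_2)·g_3 from -2x_2^3 - 3x_2^2x_3 + 319/72x_2x_3^2 + 2x_2 - 11/6x_3 → 11/6x_2^2x_3 + 319/72x_2x_3^2 - 11/6x_3
  leading term x_2^2x_3: subtract (11/12x_3)·g_3 from 11/6x_2^2x_3 + 319/72x_2x_3^2 - 11/6x_3 → 0
The remainder is 0, so this S-polynomial contributes no new basis element.
This is the inner loop of Buchberger's algorithm — each nonzero remainder becomes a new basis element.

S(g_2, g_3) = -29/12x_1x_2x_3 + x_1 - 2x_2^3 - 3x_2^2x_3 + 2x_2; remainder on division = 0.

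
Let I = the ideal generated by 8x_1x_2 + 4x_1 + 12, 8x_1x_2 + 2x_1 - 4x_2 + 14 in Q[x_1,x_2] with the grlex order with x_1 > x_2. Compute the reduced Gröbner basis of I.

G = {x_2^2 - 1, x_1 + 2x_2 - 1}

f_1 = 8x_1x_2 + 4x_1 + 12, LT = x_1x_2.
f_2 = 8x_1x_2 + 2x_1 - 4x_2 + 14, LT = x_1x_2.

S(f_1,f_2): lcm = x_1x_2. S = 1/4x_1 + 1/2x_2 - 1/4.
  leading term x_1: no divisor's leading term divides it; move 1/4x_1 to the remainder.
  leading term x_2: no divisor's leading term divides it; move 1/2x_2 to the remainder.
  leading term 1: no divisor's leading term divides it; move -1/4 to the remainder.
  remainder 1/4x_1 + 1/2x_2 - 1/4 ≠ 0; add g_3 = 1/4x_1 + 1/2x_2 - 1/4 to the basis.

S(f_1,g_3): lcm = x_1x_2. S = -2x_2^2 + 1/2x_1 + x_2 + 3/2.
  leading term x_2^2: no divisor's leading term divides it; move -2x_2^2 to the remainder.
  leading term x_1: subtract (2)·g_3 from 1/2x_1 + x_2 + 3/2 → 2
  leading term 1: no divisor's leading term divides it; move 2 to the remainder.
  remainder -2x_2^2 + 2 ≠ 0; add g_4 = -2x_2^2 + 2 to the basis.

The other S-polynomials (S(f_2,g_3), S(f_1,g_4), S(f_2,g_4), S(g_3,g_4)) all reduce to 0 modulo the current basis, so we have a Gröbner basis.
Inter-reduce: drop elements whose leading term is divisible by another's, tail-reduce, and make monic.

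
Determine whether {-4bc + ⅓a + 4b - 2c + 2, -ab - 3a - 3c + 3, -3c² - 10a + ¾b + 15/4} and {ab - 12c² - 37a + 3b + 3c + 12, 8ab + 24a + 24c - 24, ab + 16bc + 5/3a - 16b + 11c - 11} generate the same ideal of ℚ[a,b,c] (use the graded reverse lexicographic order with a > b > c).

Since reduced Gröbner bases are canonical representatives of ideals under a given ordering, it suffices to compute and compare them.
Buchberger on the first generating set:
f_1 = -4bc + ⅓a + 4b - 2c + 2, LT = bc.
f_2 = -ab - 3a - 3c + 3, LT = ab.
f_3 = -3c² - 10a + ¾b + 15/4, LT = c².

S(f_1,f_2): lcm = abc. S = -1/12a² - ab - 5/2ac - 3c² - ½a + 3c.
  leading term a²: no divisor's leading term divides it; move -1/12a² to the remainder.
  leading term ab: subtract (1)·f_2 from -ab - 5/2ac - 3c² - ½a + 3c → -5/2ac - 3c² + 5/2a + 6c - 3
  leading term ac: no divisor's leading term divides it; move -5/2ac to the remainder.
  leading term c²: subtract (1)·f_3 from -3c² + 5/2a + 6c - 3 → 25/2a - ¾b + 6c - 27/4
  leading term a: no divisor's leading term divides it; move 25/2a to the remainder.
  leading term b: no divisor's leading term divides it; move -¾b to the remainder.
  leading term c: no divisor's leading term divides it; move 6c to the remainder.
  leading term 1: no divisor's leading term divides it; move -27/4 to the remainder.
  remainder -1/12a² - 5/2ac + 25/2a - ¾b + 6c - 27/4 ≠ 0; add g_4 = -1/12a² - 5/2ac + 25/2a - ¾b + 6c - 27/4 to the basis.

S(f_1,f_3): lcm = bc². S = -10/3ab + ¼b² - 1/12ac - bc + ½c² + 5/4b - ½c.
  leading term ab: subtract (10/3)·f_2 from -10/3ab + ¼b² - 1/12ac - bc + ½c² + 5/4b - ½c → ¼b² - 1/12ac - bc + ½c² + 10a + 5/4b + 19/2c - 10
  leading term b²: no divisor's leading term divides it; move ¼b² to the remainder.
  leading term ac: no divisor's leading term divides it; move -1/12ac to the remainder.
  leading term bc: subtract (¼)·f_1 from -bc + ½c² + 10a + 5/4b + 19/2c - 10 → ½c² + 119/12a + ¼b + 10c - 21/2
  leading term c²: subtract (-⅙)·f_3 from ½c² + 119/12a + ¼b + 10c - 21/2 → 33/4a + ⅜b + 10c - 79/8
  leading term a: no divisor's leading term divides it; move 33/4a to the remainder.
  leading term b: no divisor's leading term divides it; move ⅜b to the remainder.
  leading term c: no divisor's leading term divides it; move 10c to the remainder.
  leading term 1: no divisor's leading term divides it; move -79/8 to the remainder.
  remainder ¼b² - 1/12ac + 33/4a + ⅜b + 10c - 79/8 ≠ 0; add g_5 = ¼b² - 1/12ac + 33/4a + ⅜b + 10c - 79/8 to the basis.

The other S-polynomials (S(f_2,f_3), S(f_1,g_4), S(f_2,g_4), S(f_3,g_4), S(f_1,g_5), S(f_2,g_5), S(f_3,g_5), S(g_4,g_5)) all reduce to 0 modulo the current basis, so we have a Gröbner basis.
Inter-reduce: drop elements whose leading term is divisible by another's, tail-reduce, and make monic.
Reduced Gröbner basis: {a² + 30ac - 150a + 9b - 72c + 81, ab + 3a + 3c - 3, b² - ⅓ac + 33a + 3/2b + 40c - 79/2, bc - 1/12a - b + ½c - ½, c² + 10/3a - ¼b - 5/4}.

Buchberger on the second generating set:
h_1 = ab - 12c² - 37a + 3b + 3c + 12, LT = ab.
h_2 = 8ab + 24a + 24c - 24, LT = ab.
h_3 = ab + 16bc + 5/3a - 16b + 11c - 11, LT = ab.

S(h_1,h_2): lcm = ab. S = -12c² - 40a + 3b + 15.
  leading term c²: no divisor's leading term divides it; move -12c² to the remainder.
  leading term a: no divisor's leading term divides it; move -40a to the remainder.
  leading term b: no divisor's leading term divides it; move 3b to the remainder.
  leading term 1: no divisor's leading term divides it; move 15 to the remainder.
  remainder -12c² - 40a + 3b + 15 ≠ 0; add k_4 = -12c² - 40a + 3b + 15 to the basis.

S(h_1,h_3): lcm = ab. S = -16bc - 12c² - 116/3a + 19b - 8c + 23.
  leading term bc: no divisor's leading term divides it; move -16bc to the remainder.
  leading term c²: subtract (1)·k_4 from -12c² - 116/3a + 19b - 8c + 23 → 4/3a + 16b - 8c + 8
  leading term a: no divisor's leading term divides it; move 4/3a to the remainder.
  leading term b: no divisor's leading term divides it; move 16b to the remainder.
  leading term c: no divisor's leading term divides it; move -8c to the remainder.
  leading term 1: no divisor's leading term divides it; move 8 to the remainder.
  remainder -16bc + 4/3a + 16b - 8c + 8 ≠ 0; add k_5 = -16bc + 4/3a + 16b - 8c + 8 to the basis.

S(h_1,k_5): lcm = abc. S = -12c³ + 1/12a² + ab - 75/2ac + 3bc + 3c² + ½a + 12c.
  leading term c³: subtract (c)·k_4 from -12c³ + 1/12a² + ab - 75/2ac + 3bc + 3c² + ½a + 12c → 1/12a² + ab + 5/2ac + 3c² + ½a - 3c
  leading term a²: no divisor's leading term divides it; move 1/12a² to the remainder.
  leading term ab: subtract (1)·h_1 from ab + 5/2ac + 3c² + ½a - 3c → 5/2ac + 15c² + 75/2a - 3b - 6c - 12
  leading term ac: no divisor's leading term divides it; move 5/2ac to the remainder.
  leading term c²: subtract (-5/4)·k_4 from 15c² + 75/2a - 3b - 6c - 12 → -25/2a + ¾b - 6c + 27/4
  leading term a: no divisor's leading term divides it; move -25/2a to the remainder.
  leading term b: no divisor's leading term divides it; move ¾b to the remainder.
  leading term c: no divisor's leading term divides it; move -6c to the remainder.
  leading term 1: no divisor's leading term divides it; move 27/4 to the remainder.
  remainder 1/12a² + 5/2ac - 25/2a + ¾b - 6c + 27/4 ≠ 0; add k_6 = 1/12a² + 5/2ac - 25/2a + ¾b - 6c + 27/4 to the basis.

S(h_3,k_5): lcm = abc. S = 16bc² + 1/12a² + ab + 7/6ac - 16bc + 11c² + ½a - 11c.
  leading term bc²: subtract (-4/3b)·k_4 from 16bc² + 1/12a² + ab + 7/6ac - 16bc + 11c² + ½a - 11c → 1/12a² - 157/3ab + 4b² + 7/6ac - 16bc + 11c² + ½a + 20b - 11c
  leading term a²: subtract (1)·k_6 from 1/12a² - 157/3ab + 4b² + 7/6ac - 16bc + 11c² + ½a + 20b - 11c → -157/3ab + 4b² - 4/3ac - 16bc + 11c² + 13a + 77/4b - 5c - 27/4
  leading term ab: subtract (-157/3)·h_1 from -157/3ab + 4b² - 4/3ac - 16bc + 11c² + 13a + 77/4b - 5c - 27/4 → 4b² - 4/3ac - 16bc - 617c² - 5770/3a + 705/4b + 152c + 2485/4
  leading term b²: no divisor's leading term divides it; move 4b² to the remainder.
  leading term ac: no divisor's leading term divides it; move -4/3ac to the remainder.
  leading term bc: subtract (1)·k_5 from -16bc - 617c² - 5770/3a + 705/4b + 152c + 2485/4 → -617c² - 5774/3a + 641/4b + 160c + 2453/4
  leading term c²: subtract (617/12)·k_4 from -617c² - 5774/3a + 641/4b + 160c + 2453/4 → 132a + 6b + 160c - 158
  leading term a: no divisor's leading term divides it; move 132a to the remainder.
  leading term b: no divisor's leading term divides it; move 6b to the remainder.
  leading term c: no divisor's leading term divides it; move 160c to the remainder.
  leading term 1: no divisor's leading term divides it; move -158 to the remainder.
  remainder 4b² - 4/3ac + 132a + 6b + 160c - 158 ≠ 0; add k_7 = 4b² - 4/3ac + 132a + 6b + 160c - 158 to the basis.

The other S-polynomials (S(h_2,h_3), S(h_1,k_4), S(h_2,k_4), S(h_3,k_4), S(h_2,k_5), S(k_4,k_5), S(h_1,k_6), S(h_2,k_6), S(h_3,k_6), S(k_4,k_6), S(k_5,k_6), S(h_1,k_7), S(h_2,k_7), S(h_3,k_7), S(k_4,k_7), S(k_5,k_7), S(k_6,k_7)) all reduce to 0 modulo the current basis, so we have a Gröbner basis.
Inter-reduce: drop elements whose leading term is divisible by another's, tail-reduce, and make monic.
Reduced Gröbner basis: {a² + 30ac - 150a + 9b - 72c + 81, ab + 3a + 3c - 3, b² - ⅓ac + 33a + 3/2b + 40c - 79/2, bc - 1/12a - b + ½c - ½, c² + 10/3a - ¼b - 5/4}.

The two bases agree; hence the ideals are identical.

Yes, the ideals are equal.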